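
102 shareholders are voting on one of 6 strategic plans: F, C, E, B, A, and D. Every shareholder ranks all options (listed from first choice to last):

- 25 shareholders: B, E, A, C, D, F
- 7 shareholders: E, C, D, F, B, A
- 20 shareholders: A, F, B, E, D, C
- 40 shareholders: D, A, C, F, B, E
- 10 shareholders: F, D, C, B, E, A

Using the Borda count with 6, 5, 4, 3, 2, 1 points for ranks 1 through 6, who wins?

F: 25·1 + 7·3 + 20·5 + 40·3 + 10·6 = 326
C: 25·3 + 7·5 + 20·1 + 40·4 + 10·4 = 330
E: 25·5 + 7·6 + 20·3 + 40·1 + 10·2 = 287
B: 25·6 + 7·2 + 20·4 + 40·2 + 10·3 = 354
A: 25·4 + 7·1 + 20·6 + 40·5 + 10·1 = 437
D: 25·2 + 7·4 + 20·2 + 40·6 + 10·5 = 408
A has the highest Borda score (437).

A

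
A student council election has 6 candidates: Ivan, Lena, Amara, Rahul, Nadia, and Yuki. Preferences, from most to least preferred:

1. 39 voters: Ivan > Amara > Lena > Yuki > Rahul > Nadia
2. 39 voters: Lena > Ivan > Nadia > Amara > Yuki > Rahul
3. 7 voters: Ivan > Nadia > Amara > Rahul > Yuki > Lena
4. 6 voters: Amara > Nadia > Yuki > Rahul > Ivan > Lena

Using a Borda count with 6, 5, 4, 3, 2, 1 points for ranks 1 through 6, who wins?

Ivan

Ivan: 39·6 + 39·5 + 7·6 + 6·2 = 483
Lena: 39·4 + 39·6 + 7·1 + 6·1 = 403
Amara: 39·5 + 39·3 + 7·4 + 6·6 = 376
Rahul: 39·2 + 39·1 + 7·3 + 6·3 = 156
Nadia: 39·1 + 39·4 + 7·5 + 6·5 = 260
Yuki: 39·3 + 39·2 + 7·2 + 6·4 = 233
Ivan has the highest Borda score (483).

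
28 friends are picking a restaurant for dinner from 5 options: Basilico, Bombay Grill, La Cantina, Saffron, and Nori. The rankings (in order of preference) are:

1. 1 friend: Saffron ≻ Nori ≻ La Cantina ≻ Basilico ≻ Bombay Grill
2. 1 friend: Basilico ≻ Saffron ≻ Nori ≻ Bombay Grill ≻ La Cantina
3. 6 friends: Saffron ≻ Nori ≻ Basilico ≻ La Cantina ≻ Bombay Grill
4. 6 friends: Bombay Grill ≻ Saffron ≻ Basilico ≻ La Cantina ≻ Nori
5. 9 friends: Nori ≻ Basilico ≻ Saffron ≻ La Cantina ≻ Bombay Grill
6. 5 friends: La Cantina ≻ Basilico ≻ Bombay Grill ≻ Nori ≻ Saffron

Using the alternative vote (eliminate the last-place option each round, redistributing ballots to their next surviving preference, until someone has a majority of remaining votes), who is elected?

Round 1: Basilico 1, Bombay Grill 6, La Cantina 5, Saffron 7, Nori 9. Eliminate Basilico.
Round 2: Bombay Grill 6, La Cantina 5, Saffron 8, Nori 9. Eliminate La Cantina.
Round 3: Bombay Grill 11, Saffron 8, Nori 9. Eliminate Saffron.
Round 4: Bombay Grill 11, Nori 17. Nori has a majority.

Nori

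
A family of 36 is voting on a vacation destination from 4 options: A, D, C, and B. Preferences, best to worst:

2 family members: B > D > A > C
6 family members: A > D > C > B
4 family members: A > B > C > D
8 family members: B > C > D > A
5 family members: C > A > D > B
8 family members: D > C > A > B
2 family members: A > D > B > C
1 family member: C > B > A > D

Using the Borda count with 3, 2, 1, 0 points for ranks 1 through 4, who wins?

A: 2·1 + 6·3 + 4·3 + 8·0 + 5·2 + 8·1 + 2·3 + 1·1 = 57
D: 2·2 + 6·2 + 4·0 + 8·1 + 5·1 + 8·3 + 2·2 + 1·0 = 57
C: 2·0 + 6·1 + 4·1 + 8·2 + 5·3 + 8·2 + 2·0 + 1·3 = 60
B: 2·3 + 6·0 + 4·2 + 8·3 + 5·0 + 8·0 + 2·1 + 1·2 = 42
C has the highest Borda score (60).

C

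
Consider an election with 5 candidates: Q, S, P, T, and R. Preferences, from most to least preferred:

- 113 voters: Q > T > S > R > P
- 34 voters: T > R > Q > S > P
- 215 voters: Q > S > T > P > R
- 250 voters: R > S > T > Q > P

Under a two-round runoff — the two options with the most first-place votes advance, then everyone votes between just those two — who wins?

Q

Round 1 first-place votes: Q 328, S 0, P 0, T 34, R 250.
Q and R advance.
Runoff: Q is preferred to R by 328 voters; R by 284.
Q wins the runoff.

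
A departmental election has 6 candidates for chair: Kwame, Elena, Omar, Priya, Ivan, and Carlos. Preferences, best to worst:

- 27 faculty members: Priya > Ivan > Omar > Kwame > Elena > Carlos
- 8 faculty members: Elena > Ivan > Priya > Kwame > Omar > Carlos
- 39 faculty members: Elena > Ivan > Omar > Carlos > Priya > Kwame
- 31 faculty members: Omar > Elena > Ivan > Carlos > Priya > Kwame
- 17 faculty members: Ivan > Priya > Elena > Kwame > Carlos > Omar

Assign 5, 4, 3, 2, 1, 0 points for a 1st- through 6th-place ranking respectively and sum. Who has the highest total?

Ivan

Kwame: 27·2 + 8·2 + 39·0 + 31·0 + 17·2 = 104
Elena: 27·1 + 8·5 + 39·5 + 31·4 + 17·3 = 437
Omar: 27·3 + 8·1 + 39·3 + 31·5 + 17·0 = 361
Priya: 27·5 + 8·3 + 39·1 + 31·1 + 17·4 = 297
Ivan: 27·4 + 8·4 + 39·4 + 31·3 + 17·5 = 474
Carlos: 27·0 + 8·0 + 39·2 + 31·2 + 17·1 = 157
Ivan has the highest Borda score (474).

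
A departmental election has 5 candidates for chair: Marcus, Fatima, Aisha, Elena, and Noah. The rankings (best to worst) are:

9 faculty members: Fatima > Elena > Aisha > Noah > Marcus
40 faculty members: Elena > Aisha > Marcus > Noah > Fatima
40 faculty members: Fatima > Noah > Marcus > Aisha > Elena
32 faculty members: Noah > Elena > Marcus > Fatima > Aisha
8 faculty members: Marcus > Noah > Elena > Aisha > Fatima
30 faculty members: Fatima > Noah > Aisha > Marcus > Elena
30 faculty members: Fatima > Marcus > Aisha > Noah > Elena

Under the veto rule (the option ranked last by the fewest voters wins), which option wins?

Noah

Last-place votes: Marcus 9, Fatima 48, Aisha 32, Elena 100, Noah 0.
Noah is ranked last by the fewest voters, so Noah wins.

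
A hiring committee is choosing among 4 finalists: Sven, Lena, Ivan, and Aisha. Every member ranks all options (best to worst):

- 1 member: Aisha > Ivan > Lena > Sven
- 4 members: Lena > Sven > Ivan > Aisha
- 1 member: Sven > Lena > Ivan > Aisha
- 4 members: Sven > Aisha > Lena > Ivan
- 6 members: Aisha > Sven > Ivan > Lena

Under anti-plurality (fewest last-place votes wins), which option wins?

Sven

Last-place votes: Sven 1, Lena 6, Ivan 4, Aisha 5.
Sven is ranked last by the fewest voters, so Sven wins.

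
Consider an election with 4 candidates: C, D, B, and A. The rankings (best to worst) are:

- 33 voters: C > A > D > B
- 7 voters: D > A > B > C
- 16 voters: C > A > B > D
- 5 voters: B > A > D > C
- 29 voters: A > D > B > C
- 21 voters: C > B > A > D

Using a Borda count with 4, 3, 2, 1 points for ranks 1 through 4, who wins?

A

C: 33·4 + 7·1 + 16·4 + 5·1 + 29·1 + 21·4 = 321
D: 33·2 + 7·4 + 16·1 + 5·2 + 29·3 + 21·1 = 228
B: 33·1 + 7·2 + 16·2 + 5·4 + 29·2 + 21·3 = 220
A: 33·3 + 7·3 + 16·3 + 5·3 + 29·4 + 21·2 = 341
A has the highest Borda score (341).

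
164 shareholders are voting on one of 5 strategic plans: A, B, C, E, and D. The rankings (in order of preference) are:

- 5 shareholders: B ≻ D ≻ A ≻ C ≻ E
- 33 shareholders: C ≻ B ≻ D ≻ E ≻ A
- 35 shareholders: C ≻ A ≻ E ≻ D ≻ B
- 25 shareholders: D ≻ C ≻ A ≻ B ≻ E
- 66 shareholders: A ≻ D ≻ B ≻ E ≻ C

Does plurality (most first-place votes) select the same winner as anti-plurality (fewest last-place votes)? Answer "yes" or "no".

Plurality — first-place votes: A 66, B 5, C 68, E 0, D 25. Winner: C.
Anti-plurality — last-place votes: A 33, B 35, C 66, E 30, D 0. Winner: D.
The two methods disagree.

no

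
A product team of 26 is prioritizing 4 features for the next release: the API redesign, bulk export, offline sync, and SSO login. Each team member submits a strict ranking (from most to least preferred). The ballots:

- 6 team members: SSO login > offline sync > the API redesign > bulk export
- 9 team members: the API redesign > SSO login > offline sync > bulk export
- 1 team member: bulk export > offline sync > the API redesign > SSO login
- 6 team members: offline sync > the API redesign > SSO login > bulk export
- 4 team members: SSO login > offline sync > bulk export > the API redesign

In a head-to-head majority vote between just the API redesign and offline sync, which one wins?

Voters preferring the API redesign to offline sync: 9; preferring offline sync to the API redesign: 17.
offline sync wins the head-to-head.

offline sync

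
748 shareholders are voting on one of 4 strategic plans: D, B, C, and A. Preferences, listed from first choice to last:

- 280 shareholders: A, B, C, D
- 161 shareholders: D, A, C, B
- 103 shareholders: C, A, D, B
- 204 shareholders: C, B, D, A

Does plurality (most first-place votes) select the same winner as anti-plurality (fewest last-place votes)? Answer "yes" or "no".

yes

Plurality — first-place votes: D 161, B 0, C 307, A 280. Winner: C.
Anti-plurality — last-place votes: D 280, B 264, C 0, A 204. Winner: C.
The two methods agree.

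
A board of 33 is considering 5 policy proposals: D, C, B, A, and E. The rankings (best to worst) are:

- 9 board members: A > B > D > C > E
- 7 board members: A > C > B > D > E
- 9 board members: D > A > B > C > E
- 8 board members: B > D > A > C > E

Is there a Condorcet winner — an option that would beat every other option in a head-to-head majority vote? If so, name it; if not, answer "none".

Checking pairwise contests:
B beats D 24–9.
D beats C 26–7.
A beats B 25–8.
D beats A 17–16.
D beats E 33–0.
Every option loses at least one head-to-head, so there is no Condorcet winner.

none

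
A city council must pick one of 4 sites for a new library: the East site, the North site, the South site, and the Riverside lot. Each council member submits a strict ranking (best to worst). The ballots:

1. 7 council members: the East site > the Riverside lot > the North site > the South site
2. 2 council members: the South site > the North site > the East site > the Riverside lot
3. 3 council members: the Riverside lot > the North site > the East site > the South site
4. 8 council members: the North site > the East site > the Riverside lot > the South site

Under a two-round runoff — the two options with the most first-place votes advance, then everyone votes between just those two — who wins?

Round 1 first-place votes: the East site 7, the North site 8, the South site 2, the Riverside lot 3.
the North site and the East site advance.
Runoff: the North site is preferred to the East site by 13 voters; the East site by 7.
the North site wins the runoff.

the North site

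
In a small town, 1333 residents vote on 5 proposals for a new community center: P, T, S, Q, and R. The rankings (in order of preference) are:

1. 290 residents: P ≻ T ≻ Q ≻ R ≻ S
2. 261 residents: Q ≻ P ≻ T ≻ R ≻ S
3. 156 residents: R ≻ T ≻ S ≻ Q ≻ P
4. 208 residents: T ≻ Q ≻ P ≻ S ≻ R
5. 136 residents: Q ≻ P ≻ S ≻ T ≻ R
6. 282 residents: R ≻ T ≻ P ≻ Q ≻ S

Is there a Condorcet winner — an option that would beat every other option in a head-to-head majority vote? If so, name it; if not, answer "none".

none

Checking pairwise contests:
Q beats P 761–572.
P beats T 687–646.
P beats S 1177–156.
T beats Q 936–397.
P beats R 895–438.
Every option loses at least one head-to-head, so there is no Condorcet winner.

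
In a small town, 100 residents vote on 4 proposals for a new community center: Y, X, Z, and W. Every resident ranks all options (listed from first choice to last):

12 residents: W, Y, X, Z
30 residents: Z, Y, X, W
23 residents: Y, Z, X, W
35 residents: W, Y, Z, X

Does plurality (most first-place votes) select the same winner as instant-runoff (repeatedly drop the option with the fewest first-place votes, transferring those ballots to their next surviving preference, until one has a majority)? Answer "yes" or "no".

no

Plurality — first-place votes: Y 23, X 0, Z 30, W 47. Winner: W.
Instant-runoff — R1 Y 23, X 0, Z 30, W 47 (X out); R2 Y 23, Z 30, W 47 (Y out); R3 Z 53, W 47 (Z winner). Winner: Z.
The two methods disagree.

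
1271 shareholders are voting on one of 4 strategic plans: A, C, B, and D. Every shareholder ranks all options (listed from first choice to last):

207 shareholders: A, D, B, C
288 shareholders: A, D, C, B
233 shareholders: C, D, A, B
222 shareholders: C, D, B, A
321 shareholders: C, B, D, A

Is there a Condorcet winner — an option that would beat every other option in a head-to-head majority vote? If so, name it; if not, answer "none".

C

C vs A: 776–495 for C.
C vs B: 1064–207 for C.
C vs D: 776–495 for C.
C beats every other option head-to-head.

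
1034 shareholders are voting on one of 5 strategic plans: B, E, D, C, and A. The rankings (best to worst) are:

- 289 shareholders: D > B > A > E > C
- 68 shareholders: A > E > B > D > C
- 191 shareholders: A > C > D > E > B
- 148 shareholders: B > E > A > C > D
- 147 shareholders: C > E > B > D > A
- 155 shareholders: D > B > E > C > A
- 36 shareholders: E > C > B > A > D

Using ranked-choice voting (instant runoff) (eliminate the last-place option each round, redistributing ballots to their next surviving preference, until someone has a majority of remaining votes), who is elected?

D

Round 1: B 148, E 36, D 444, C 147, A 259. Eliminate E.
Round 2: B 148, D 444, C 183, A 259. Eliminate B.
Round 3: D 444, C 183, A 407. Eliminate C.
Round 4: D 591, A 443. D has a majority.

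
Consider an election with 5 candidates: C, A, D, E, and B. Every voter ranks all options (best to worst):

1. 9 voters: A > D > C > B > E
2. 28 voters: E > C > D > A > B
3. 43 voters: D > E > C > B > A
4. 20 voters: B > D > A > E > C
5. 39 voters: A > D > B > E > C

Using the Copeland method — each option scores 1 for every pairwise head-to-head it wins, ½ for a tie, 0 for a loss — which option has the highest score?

D

C: beats A and B; loses to D and E → score 2.
A: beats B; loses to C, D, and E → score 1.
D: beats C, A, E, and B → score 4.
E: beats C, A, and B; loses to D → score 3.
B: loses to C, A, D, and E → score 0.
D has the best pairwise record.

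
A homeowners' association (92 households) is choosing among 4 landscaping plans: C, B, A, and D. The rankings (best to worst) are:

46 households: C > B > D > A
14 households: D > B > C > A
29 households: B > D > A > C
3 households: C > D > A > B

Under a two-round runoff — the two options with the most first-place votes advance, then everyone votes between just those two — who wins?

Round 1 first-place votes: C 49, B 29, A 0, D 14.
C and B advance.
Runoff: C is preferred to B by 49 voters; B by 43.
C wins the runoff.

C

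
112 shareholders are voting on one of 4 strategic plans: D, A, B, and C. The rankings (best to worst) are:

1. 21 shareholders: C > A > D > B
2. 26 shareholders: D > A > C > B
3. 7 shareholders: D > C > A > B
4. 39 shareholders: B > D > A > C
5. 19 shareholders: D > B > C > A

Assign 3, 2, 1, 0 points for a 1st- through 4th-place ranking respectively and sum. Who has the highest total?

D: 21·1 + 26·3 + 7·3 + 39·2 + 19·3 = 255
A: 21·2 + 26·2 + 7·1 + 39·1 + 19·0 = 140
B: 21·0 + 26·0 + 7·0 + 39·3 + 19·2 = 155
C: 21·3 + 26·1 + 7·2 + 39·0 + 19·1 = 122
D has the highest Borda score (255).

D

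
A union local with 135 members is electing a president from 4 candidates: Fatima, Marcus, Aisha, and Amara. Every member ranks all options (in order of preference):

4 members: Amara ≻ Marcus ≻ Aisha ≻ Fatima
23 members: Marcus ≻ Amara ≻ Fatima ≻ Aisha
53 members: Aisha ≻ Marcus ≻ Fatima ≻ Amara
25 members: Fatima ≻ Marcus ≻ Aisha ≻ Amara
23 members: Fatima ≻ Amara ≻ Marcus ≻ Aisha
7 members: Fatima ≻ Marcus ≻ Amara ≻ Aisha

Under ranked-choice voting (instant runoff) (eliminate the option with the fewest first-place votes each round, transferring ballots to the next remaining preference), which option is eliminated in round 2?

Marcus

Round 1: Fatima 55, Marcus 23, Aisha 53, Amara 4. Eliminate Amara.
Round 2: Fatima 55, Marcus 27, Aisha 53. Eliminate Marcus.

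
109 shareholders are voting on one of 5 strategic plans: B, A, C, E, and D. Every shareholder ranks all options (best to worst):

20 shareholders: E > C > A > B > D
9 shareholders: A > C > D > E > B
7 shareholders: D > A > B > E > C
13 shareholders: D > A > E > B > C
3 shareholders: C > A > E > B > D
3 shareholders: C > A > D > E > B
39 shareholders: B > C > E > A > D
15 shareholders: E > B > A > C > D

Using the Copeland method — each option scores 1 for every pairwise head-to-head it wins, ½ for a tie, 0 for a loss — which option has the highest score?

B: beats C and D; loses to A and E → score 2.
A: beats B and D; loses to C and E → score 2.
C: beats A and D; loses to B and E → score 2.
E: beats B, A, C, and D → score 4.
D: loses to B, A, C, and E → score 0.
E has the best pairwise record.

E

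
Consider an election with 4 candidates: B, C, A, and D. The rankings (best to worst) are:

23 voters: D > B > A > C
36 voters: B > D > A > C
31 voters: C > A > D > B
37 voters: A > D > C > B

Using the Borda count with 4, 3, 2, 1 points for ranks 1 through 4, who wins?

B: 23·3 + 36·4 + 31·1 + 37·1 = 281
C: 23·1 + 36·1 + 31·4 + 37·2 = 257
A: 23·2 + 36·2 + 31·3 + 37·4 = 359
D: 23·4 + 36·3 + 31·2 + 37·3 = 373
D has the highest Borda score (373).

D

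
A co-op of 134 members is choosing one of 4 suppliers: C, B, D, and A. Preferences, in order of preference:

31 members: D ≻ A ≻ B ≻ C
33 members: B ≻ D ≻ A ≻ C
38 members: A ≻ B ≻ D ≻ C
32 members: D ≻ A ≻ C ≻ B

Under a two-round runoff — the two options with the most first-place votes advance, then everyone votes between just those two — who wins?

Round 1 first-place votes: C 0, B 33, D 63, A 38.
D and A advance.
Runoff: D is preferred to A by 96 voters; A by 38.
D wins the runoff.

D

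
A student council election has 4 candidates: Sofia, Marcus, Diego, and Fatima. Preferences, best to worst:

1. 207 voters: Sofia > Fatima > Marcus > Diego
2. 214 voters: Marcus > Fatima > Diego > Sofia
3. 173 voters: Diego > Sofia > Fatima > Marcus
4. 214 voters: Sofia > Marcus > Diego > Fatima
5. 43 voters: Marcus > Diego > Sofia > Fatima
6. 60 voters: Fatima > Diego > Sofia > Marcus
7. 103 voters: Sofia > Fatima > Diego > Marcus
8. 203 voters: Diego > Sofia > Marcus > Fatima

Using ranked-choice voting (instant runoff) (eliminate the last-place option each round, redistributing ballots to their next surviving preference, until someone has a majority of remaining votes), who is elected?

Diego

Round 1: Sofia 524, Marcus 257, Diego 376, Fatima 60. Eliminate Fatima.
Round 2: Sofia 524, Marcus 257, Diego 436. Eliminate Marcus.
Round 3: Sofia 524, Diego 693. Diego has a majority.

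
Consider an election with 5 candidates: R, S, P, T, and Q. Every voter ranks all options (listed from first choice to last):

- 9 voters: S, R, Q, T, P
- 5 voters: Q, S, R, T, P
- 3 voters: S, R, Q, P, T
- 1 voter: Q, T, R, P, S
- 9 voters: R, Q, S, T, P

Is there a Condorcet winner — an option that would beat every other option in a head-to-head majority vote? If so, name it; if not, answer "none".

Checking pairwise contests:
S beats R 17–10.
Q beats S 15–12.
R beats P 27–0.
R beats T 26–1.
R beats Q 21–6.
Every option loses at least one head-to-head, so there is no Condorcet winner.

none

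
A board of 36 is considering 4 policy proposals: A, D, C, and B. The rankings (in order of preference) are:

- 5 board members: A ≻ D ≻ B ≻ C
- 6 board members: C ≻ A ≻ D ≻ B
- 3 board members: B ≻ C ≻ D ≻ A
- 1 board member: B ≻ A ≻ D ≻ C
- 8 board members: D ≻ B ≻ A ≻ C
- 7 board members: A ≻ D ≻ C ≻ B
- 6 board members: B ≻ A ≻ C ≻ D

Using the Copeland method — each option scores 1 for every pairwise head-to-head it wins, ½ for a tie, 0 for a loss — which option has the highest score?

A

A: beats D and C; ties B → score 2.5.
D: beats C and B; loses to A → score 2.
C: loses to A, D, and B → score 0.
B: beats C; ties A; loses to D → score 1.5.
A has the best pairwise record.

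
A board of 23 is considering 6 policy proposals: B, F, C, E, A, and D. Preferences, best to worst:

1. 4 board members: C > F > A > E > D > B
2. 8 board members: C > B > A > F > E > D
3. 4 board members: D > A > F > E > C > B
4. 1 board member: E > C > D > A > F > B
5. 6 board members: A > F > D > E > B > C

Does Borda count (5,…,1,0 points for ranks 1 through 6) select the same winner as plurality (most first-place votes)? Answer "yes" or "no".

Borda — scores: B 38, F 69, C 68, E 41, A 84, D 45. Winner: A.
Plurality — first-place votes: B 0, F 0, C 12, E 1, A 6, D 4. Winner: C.
The two methods disagree.

no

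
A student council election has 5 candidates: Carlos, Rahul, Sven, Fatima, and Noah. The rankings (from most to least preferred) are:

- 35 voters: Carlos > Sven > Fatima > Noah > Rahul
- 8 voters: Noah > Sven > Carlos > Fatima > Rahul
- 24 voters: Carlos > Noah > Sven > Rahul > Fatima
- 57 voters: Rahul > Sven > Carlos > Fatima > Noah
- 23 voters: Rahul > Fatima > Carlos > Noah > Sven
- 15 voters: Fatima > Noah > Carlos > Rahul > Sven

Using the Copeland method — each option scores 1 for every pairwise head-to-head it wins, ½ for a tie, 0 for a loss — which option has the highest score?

Carlos: beats Rahul, Sven, Fatima, and Noah → score 4.
Rahul: beats Sven and Fatima; loses to Carlos and Noah → score 2.
Sven: beats Fatima and Noah; loses to Carlos and Rahul → score 2.
Fatima: beats Noah; loses to Carlos, Rahul, and Sven → score 1.
Noah: beats Rahul; loses to Carlos, Sven, and Fatima → score 1.
Carlos has the best pairwise record.

Carlos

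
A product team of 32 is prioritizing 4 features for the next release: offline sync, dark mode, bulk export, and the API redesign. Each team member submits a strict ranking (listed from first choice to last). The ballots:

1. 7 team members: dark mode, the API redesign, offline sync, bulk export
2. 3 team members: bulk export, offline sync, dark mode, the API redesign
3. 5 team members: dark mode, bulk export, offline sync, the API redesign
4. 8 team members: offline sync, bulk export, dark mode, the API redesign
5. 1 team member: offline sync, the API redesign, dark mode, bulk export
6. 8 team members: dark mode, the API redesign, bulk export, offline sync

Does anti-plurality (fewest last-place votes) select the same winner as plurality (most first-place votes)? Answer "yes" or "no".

Anti-plurality — last-place votes: offline sync 8, dark mode 0, bulk export 8, the API redesign 16. Winner: dark mode.
Plurality — first-place votes: offline sync 9, dark mode 20, bulk export 3, the API redesign 0. Winner: dark mode.
The two methods agree.

yes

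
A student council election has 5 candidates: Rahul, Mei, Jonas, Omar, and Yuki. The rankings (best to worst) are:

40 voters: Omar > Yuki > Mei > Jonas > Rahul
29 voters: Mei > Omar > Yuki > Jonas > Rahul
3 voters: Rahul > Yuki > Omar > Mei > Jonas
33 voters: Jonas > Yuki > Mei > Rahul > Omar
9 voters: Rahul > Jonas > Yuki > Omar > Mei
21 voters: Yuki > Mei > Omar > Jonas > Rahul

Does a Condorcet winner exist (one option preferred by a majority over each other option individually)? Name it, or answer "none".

none

Checking pairwise contests:
Mei beats Rahul 123–12.
Yuki beats Mei 106–29.
Mei beats Jonas 93–42.
Mei beats Omar 83–52.
Omar beats Yuki 69–66.
Every option loses at least one head-to-head, so there is no Condorcet winner.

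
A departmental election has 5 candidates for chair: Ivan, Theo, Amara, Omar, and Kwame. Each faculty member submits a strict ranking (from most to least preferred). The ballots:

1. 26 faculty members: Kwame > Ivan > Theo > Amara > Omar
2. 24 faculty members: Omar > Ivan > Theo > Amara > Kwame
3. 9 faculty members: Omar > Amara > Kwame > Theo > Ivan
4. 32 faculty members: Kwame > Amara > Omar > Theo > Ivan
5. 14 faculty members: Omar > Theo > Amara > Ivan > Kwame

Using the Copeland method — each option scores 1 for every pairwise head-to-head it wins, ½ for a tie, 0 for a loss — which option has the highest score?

Ivan: loses to Theo, Amara, Omar, and Kwame → score 0.
Theo: beats Ivan and Amara; loses to Omar and Kwame → score 2.
Amara: beats Ivan and Omar; loses to Theo and Kwame → score 2.
Omar: beats Ivan and Theo; loses to Amara and Kwame → score 2.
Kwame: beats Ivan, Theo, Amara, and Omar → score 4.
Kwame has the best pairwise record.

Kwame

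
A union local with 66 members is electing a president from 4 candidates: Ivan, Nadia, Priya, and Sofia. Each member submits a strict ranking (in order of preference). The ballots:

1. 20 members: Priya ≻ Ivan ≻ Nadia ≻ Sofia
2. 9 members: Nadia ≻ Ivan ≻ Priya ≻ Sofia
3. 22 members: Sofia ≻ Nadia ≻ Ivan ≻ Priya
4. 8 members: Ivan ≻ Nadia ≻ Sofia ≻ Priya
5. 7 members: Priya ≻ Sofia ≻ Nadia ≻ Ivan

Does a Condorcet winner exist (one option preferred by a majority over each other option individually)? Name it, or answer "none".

Nadia vs Ivan: 38–28 for Nadia.
Nadia vs Priya: 39–27 for Nadia.
Nadia vs Sofia: 37–29 for Nadia.
Nadia beats every other option head-to-head.

Nadia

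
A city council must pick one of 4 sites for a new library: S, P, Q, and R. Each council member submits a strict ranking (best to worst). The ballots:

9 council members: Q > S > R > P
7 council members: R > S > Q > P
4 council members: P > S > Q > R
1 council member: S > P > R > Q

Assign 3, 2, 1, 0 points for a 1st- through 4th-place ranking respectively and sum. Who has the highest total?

S: 9·2 + 7·2 + 4·2 + 1·3 = 43
P: 9·0 + 7·0 + 4·3 + 1·2 = 14
Q: 9·3 + 7·1 + 4·1 + 1·0 = 38
R: 9·1 + 7·3 + 4·0 + 1·1 = 31
S has the highest Borda score (43).

S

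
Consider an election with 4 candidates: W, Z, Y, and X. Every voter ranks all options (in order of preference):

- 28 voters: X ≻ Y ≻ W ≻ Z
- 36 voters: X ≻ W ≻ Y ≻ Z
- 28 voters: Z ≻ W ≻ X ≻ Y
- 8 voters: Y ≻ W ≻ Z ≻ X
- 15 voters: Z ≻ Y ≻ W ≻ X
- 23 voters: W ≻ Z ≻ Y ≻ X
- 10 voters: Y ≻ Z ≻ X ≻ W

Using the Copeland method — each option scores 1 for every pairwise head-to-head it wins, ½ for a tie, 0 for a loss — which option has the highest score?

W: beats Z and Y; ties X → score 2.5.
Z: beats X; loses to W and Y → score 1.
Y: beats Z; loses to W and X → score 1.
X: beats Y; ties W; loses to Z → score 1.5.
W has the best pairwise record.

W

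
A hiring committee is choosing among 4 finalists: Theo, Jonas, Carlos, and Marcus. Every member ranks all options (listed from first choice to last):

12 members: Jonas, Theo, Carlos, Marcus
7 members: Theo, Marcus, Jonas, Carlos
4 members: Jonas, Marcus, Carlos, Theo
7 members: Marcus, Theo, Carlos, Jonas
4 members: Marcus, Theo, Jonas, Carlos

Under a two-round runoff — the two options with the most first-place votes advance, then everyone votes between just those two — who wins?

Marcus

Round 1 first-place votes: Theo 7, Jonas 16, Carlos 0, Marcus 11.
Jonas and Marcus advance.
Runoff: Jonas is preferred to Marcus by 16 voters; Marcus by 18.
Marcus wins the runoff.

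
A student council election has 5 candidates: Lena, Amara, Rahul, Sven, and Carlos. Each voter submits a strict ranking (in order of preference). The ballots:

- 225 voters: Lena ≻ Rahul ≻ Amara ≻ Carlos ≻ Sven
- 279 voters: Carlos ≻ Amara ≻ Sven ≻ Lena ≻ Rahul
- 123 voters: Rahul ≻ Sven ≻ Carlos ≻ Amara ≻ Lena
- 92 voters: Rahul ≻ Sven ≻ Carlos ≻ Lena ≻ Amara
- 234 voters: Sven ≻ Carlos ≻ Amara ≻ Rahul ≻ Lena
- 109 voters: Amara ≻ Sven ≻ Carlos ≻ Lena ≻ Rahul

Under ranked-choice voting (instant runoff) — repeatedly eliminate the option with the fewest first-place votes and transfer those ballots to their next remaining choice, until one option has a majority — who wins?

Sven

Round 1: Lena 225, Amara 109, Rahul 215, Sven 234, Carlos 279. Eliminate Amara.
Round 2: Lena 225, Rahul 215, Sven 343, Carlos 279. Eliminate Rahul.
Round 3: Lena 225, Sven 558, Carlos 279. Sven has a majority.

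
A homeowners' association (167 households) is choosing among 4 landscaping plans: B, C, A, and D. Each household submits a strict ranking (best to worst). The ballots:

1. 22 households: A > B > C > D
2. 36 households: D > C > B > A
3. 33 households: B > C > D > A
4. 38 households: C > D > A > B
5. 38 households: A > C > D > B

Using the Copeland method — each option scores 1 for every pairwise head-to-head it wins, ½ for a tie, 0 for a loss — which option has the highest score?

C

B: loses to C, A, and D → score 0.
C: beats B, A, and D → score 3.
A: beats B; loses to C and D → score 1.
D: beats B and A; loses to C → score 2.
C has the best pairwise record.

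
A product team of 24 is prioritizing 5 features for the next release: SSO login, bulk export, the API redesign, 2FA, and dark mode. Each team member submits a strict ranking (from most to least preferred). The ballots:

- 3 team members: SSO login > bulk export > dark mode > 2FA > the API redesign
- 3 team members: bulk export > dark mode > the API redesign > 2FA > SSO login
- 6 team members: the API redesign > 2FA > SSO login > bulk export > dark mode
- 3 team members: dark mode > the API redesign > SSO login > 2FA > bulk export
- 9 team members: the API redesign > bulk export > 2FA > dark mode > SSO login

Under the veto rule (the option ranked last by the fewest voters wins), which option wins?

Last-place votes: SSO login 12, bulk export 3, the API redesign 3, 2FA 0, dark mode 6.
2FA is ranked last by the fewest voters, so 2FA wins.

2FA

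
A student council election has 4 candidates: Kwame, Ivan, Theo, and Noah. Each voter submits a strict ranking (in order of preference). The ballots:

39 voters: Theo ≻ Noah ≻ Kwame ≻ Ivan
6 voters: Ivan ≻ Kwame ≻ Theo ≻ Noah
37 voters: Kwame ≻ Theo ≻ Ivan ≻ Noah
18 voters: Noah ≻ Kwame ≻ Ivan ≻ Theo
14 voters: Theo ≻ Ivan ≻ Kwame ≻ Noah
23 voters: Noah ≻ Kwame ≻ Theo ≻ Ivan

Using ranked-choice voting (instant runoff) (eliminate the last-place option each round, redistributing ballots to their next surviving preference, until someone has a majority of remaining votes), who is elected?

Round 1: Kwame 37, Ivan 6, Theo 53, Noah 41. Eliminate Ivan.
Round 2: Kwame 43, Theo 53, Noah 41. Eliminate Noah.
Round 3: Kwame 84, Theo 53. Kwame has a majority.

Kwame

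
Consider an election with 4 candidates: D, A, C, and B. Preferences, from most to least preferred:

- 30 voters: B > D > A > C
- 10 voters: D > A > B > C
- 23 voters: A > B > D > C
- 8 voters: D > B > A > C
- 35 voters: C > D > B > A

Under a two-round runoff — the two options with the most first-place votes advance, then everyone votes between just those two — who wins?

Round 1 first-place votes: D 18, A 23, C 35, B 30.
C and B advance.
Runoff: C is preferred to B by 35 voters; B by 71.
B wins the runoff.

B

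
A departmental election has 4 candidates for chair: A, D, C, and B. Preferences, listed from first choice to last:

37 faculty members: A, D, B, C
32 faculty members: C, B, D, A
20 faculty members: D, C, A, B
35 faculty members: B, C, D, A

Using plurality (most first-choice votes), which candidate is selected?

First-place votes: A 37, D 20, C 32, B 35.
A has the most first-place votes.

A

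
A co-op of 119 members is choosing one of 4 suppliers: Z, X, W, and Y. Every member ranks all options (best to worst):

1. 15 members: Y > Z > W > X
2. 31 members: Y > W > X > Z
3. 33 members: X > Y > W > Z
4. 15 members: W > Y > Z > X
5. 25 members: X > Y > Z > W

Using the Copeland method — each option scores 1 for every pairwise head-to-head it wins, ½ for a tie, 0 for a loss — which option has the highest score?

Z: loses to X, W, and Y → score 0.
X: beats Z; loses to W and Y → score 1.
W: beats Z and X; loses to Y → score 2.
Y: beats Z, X, and W → score 3.
Y has the best pairwise record.

Y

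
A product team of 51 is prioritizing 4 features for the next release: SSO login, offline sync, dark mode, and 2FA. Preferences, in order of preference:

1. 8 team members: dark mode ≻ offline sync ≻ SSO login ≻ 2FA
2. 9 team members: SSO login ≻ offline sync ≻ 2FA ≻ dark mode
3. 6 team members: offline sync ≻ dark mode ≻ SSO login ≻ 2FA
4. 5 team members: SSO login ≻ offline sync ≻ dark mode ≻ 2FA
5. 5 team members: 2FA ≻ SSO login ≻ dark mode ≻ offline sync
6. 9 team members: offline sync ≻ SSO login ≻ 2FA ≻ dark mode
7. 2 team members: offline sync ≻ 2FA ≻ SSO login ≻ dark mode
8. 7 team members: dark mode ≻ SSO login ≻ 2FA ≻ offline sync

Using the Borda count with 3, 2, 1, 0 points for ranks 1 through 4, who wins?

SSO login: 8·1 + 9·3 + 6·1 + 5·3 + 5·2 + 9·2 + 2·1 + 7·2 = 100
offline sync: 8·2 + 9·2 + 6·3 + 5·2 + 5·0 + 9·3 + 2·3 + 7·0 = 95
dark mode: 8·3 + 9·0 + 6·2 + 5·1 + 5·1 + 9·0 + 2·0 + 7·3 = 67
2FA: 8·0 + 9·1 + 6·0 + 5·0 + 5·3 + 9·1 + 2·2 + 7·1 = 44
SSO login has the highest Borda score (100).

SSO login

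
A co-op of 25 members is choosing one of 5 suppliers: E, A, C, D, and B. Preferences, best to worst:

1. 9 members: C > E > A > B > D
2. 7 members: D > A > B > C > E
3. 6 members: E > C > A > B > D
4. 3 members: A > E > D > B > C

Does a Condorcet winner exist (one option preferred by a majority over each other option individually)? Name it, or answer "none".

C

C vs E: 16–9 for C.
C vs A: 15–10 for C.
C vs D: 15–10 for C.
C vs B: 15–10 for C.
C beats every other option head-to-head.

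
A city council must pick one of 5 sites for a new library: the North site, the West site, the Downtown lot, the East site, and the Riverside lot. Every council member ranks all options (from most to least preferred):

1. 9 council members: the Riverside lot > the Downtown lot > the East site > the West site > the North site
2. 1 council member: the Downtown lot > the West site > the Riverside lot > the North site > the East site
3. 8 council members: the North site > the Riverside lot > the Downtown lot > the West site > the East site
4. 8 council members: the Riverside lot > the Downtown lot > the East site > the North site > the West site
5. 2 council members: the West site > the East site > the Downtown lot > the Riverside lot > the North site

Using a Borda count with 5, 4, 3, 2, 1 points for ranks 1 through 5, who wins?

the Riverside lot

the North site: 9·1 + 1·2 + 8·5 + 8·2 + 2·1 = 69
the West site: 9·2 + 1·4 + 8·2 + 8·1 + 2·5 = 56
the Downtown lot: 9·4 + 1·5 + 8·3 + 8·4 + 2·3 = 103
the East site: 9·3 + 1·1 + 8·1 + 8·3 + 2·4 = 68
the Riverside lot: 9·5 + 1·3 + 8·4 + 8·5 + 2·2 = 124
the Riverside lot has the highest Borda score (124).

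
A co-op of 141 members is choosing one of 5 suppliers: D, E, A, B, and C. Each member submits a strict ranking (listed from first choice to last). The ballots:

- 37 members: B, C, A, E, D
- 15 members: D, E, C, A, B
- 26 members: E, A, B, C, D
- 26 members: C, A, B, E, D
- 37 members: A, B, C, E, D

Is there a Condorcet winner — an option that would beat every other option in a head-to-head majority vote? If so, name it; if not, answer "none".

Checking pairwise contests:
E beats D 126–15.
A beats E 100–41.
C beats A 78–63.
A beats B 104–37.
B beats C 100–41.
Every option loses at least one head-to-head, so there is no Condorcet winner.

none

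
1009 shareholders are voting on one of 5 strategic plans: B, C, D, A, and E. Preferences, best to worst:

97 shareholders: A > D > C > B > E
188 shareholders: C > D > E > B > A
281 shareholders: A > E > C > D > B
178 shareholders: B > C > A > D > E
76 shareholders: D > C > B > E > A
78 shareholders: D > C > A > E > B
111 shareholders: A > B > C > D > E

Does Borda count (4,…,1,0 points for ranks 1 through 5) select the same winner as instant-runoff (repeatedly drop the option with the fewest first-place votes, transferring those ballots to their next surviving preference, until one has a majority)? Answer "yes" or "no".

yes

Borda — scores: B 1482, C 2726, D 2041, A 2468, E 1373. Winner: C.
Instant-runoff — R1 B 178, C 188, D 154, A 489, E 0 (E out); R2 B 178, C 188, D 154, A 489 (D out); R3 B 178, C 342, A 489 (B out); R4 C 520, A 489 (C winner). Winner: C.
The two methods agree.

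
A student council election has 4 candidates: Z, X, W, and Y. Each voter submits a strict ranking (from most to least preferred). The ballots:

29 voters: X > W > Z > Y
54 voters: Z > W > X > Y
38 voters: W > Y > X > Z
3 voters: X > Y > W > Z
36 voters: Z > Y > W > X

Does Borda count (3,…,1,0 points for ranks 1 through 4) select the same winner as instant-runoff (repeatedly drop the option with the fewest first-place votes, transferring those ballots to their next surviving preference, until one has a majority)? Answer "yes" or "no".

Borda — scores: Z 299, X 188, W 319, Y 154. Winner: W.
Instant-runoff — R1 Z 90, X 32, W 38, Y 0 (Z winner). Winner: Z.
The two methods disagree.

no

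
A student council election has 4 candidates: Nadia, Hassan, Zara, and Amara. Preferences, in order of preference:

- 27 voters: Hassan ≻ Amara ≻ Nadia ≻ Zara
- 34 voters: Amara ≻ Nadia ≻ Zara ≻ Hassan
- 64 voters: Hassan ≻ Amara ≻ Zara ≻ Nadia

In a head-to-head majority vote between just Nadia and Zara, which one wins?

Voters preferring Nadia to Zara: 61; preferring Zara to Nadia: 64.
Zara wins the head-to-head.

Zara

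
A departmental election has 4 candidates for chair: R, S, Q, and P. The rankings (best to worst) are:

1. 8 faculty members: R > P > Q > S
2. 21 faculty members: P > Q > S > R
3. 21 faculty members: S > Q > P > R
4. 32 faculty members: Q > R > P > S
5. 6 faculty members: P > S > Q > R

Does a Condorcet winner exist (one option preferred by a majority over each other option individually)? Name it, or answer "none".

Q

Q vs R: 80–8 for Q.
Q vs S: 61–27 for Q.
Q vs P: 53–35 for Q.
Q beats every other option head-to-head.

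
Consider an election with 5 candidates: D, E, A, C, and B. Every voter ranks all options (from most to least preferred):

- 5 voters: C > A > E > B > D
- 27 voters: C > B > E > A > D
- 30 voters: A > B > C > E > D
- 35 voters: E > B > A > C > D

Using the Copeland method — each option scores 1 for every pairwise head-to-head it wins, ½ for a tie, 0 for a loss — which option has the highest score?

B

D: loses to E, A, C, and B → score 0.
E: beats D and A; loses to C and B → score 2.
A: beats D and C; loses to E and B → score 2.
C: beats D and E; loses to A and B → score 2.
B: beats D, E, A, and C → score 4.
B has the best pairwise record.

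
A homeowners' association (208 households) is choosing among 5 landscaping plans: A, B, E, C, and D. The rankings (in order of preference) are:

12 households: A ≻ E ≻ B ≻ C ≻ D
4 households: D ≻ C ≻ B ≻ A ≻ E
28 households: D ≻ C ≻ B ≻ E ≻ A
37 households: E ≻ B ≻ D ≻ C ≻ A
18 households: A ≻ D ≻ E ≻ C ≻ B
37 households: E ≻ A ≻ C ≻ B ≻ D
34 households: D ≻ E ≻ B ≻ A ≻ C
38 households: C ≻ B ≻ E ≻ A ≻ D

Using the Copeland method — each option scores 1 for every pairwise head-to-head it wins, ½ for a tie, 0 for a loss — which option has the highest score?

E

A: beats D; loses to B, E, and C → score 1.
B: beats A and D; loses to E and C → score 2.
E: beats A, B, C, and D → score 4.
C: beats A and B; loses to E and D → score 2.
D: beats C; loses to A, B, and E → score 1.
E has the best pairwise record.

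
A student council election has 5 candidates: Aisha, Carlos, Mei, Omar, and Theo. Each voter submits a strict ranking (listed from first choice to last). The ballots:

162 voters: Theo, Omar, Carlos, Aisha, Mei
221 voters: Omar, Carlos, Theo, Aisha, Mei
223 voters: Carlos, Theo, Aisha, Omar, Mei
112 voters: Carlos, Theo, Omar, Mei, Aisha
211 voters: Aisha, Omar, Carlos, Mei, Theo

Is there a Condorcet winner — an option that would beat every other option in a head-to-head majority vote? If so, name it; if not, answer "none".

none

Checking pairwise contests:
Carlos beats Aisha 718–211.
Omar beats Carlos 594–335.
Aisha beats Mei 817–112.
Theo beats Omar 497–432.
Carlos beats Theo 767–162.
Every option loses at least one head-to-head, so there is no Condorcet winner.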